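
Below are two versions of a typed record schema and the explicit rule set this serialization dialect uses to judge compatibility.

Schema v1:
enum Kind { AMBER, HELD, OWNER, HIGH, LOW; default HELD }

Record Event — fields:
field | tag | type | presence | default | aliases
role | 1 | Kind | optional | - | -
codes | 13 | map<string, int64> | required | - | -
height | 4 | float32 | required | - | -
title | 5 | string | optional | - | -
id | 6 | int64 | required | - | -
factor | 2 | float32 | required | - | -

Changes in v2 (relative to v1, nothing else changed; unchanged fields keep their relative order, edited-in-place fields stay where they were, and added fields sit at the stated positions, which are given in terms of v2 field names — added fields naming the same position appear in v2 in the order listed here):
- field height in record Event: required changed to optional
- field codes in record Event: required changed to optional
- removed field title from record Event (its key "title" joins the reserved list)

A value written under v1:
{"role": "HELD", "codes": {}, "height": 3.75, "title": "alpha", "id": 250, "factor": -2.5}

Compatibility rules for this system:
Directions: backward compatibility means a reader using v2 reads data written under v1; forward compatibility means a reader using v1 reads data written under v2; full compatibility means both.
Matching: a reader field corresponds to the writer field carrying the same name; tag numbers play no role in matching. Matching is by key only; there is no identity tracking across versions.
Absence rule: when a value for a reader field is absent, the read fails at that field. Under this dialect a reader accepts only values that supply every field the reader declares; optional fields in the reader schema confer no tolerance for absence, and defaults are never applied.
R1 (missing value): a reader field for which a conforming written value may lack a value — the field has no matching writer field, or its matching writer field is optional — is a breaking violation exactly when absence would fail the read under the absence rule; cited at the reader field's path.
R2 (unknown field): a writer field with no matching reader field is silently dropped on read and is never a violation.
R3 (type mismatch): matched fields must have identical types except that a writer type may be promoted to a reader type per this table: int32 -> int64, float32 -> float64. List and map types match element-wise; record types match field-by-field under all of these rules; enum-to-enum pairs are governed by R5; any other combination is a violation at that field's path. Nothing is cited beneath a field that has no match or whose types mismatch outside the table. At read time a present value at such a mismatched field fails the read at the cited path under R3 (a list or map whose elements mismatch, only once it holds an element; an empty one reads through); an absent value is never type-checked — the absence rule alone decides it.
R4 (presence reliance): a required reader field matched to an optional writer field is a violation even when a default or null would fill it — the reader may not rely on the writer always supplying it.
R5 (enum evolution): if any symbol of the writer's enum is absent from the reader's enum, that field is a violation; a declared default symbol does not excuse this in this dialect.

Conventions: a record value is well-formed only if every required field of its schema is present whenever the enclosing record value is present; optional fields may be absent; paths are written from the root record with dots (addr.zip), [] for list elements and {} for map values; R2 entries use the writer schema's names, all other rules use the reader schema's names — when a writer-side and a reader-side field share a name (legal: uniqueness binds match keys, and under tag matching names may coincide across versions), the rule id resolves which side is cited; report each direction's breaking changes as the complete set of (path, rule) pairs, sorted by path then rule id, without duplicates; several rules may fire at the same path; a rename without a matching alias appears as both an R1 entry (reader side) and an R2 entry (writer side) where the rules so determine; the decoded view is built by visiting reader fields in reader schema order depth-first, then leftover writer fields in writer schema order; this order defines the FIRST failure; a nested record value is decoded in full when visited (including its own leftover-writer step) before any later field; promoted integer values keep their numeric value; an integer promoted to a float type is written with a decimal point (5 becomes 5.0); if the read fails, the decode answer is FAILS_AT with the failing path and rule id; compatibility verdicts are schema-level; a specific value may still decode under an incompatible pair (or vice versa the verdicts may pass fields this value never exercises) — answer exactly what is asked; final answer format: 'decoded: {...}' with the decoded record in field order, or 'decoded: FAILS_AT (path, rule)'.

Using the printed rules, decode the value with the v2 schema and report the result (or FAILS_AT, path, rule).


decoded: {"role": "HELD", "codes": {}, "height": 3.75, "id": 250, "factor": -2.5}

in Event below, arrows point writer -> reader
migrating the Event value to v2:
  role := "HELD"
  codes := {}
  height := 3.75
  id := 250
  factor := -2.5
  writer title: unknown -> dropped
  => decoded: {"role": "HELD", "codes": {}, "height": 3.75, "id": 250, "factor": -2.5}
ruling out the remaining Event differences:
  field height in record Event: required changed to optional -> changes Event's schema-level verdicts only — the decode of this value is the same
  field codes in record Event: required changed to optional -> changes Event's schema-level verdicts only — the decode of this value is the same


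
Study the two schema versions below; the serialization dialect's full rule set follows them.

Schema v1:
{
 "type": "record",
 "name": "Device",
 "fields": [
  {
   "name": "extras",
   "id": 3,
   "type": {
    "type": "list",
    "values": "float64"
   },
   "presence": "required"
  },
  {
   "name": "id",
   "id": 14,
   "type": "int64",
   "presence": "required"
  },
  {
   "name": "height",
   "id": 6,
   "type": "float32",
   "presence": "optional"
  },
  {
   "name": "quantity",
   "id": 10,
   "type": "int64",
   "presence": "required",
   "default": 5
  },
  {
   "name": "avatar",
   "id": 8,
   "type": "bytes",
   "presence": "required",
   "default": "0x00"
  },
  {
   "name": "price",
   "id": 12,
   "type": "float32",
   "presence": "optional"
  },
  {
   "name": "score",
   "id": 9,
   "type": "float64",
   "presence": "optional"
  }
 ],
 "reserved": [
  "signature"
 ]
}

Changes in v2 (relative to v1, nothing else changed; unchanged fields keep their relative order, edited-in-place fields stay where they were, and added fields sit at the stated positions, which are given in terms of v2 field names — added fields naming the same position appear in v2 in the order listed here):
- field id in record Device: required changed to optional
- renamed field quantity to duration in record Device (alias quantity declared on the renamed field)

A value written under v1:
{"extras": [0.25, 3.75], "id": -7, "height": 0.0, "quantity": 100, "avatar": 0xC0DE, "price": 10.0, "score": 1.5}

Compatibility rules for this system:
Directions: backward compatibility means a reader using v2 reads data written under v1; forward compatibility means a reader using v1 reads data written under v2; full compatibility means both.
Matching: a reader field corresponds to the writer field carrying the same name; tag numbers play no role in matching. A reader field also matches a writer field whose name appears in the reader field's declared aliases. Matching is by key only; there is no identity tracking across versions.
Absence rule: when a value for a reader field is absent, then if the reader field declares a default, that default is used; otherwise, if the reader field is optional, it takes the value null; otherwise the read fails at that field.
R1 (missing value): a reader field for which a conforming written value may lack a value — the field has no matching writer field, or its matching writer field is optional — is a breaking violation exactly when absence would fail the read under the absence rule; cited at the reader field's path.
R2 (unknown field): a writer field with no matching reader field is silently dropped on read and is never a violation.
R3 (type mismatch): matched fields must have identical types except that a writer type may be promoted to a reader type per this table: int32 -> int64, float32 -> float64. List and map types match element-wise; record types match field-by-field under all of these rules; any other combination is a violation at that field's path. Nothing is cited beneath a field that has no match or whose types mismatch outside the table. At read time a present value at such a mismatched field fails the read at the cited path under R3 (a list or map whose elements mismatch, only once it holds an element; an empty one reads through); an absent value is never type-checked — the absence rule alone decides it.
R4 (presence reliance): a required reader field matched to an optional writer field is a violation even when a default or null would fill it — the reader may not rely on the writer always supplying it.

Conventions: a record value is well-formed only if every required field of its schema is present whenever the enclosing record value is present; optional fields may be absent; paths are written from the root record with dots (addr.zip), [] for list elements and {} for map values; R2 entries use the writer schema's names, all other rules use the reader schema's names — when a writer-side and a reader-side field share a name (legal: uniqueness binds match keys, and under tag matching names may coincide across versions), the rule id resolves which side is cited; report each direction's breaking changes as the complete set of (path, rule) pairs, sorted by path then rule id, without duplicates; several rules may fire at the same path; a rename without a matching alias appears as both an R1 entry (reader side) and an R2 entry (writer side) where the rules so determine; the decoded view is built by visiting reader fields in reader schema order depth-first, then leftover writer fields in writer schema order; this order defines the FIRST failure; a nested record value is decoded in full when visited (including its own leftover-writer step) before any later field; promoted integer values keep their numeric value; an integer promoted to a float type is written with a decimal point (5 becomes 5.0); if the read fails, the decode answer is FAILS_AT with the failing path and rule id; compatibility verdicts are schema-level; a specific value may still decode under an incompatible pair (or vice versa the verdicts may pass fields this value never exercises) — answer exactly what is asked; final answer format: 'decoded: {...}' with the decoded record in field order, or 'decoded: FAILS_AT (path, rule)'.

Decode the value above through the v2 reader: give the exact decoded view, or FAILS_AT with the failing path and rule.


arrows below run writer -> reader for Device
migrating the Device value to v2:
  extras := [0.25, 3.75]
  id := -7
  height := 0.0
  duration := 100 (from writer quantity)
  avatar := 0xC0DE
  price := 10.0
  score := 1.5
  => decoded: {"extras": [0.25, 3.75], "id": -7, "height": 0.0, "duration": 100, "avatar": 0xC0DE, "price": 10.0, "score": 1.5}
diffs on Device not affecting the asked answer:
  field id in record Device: required changed to optional -> shifts the Device verdicts, not this decode

decoded: {"extras": [0.25, 3.75], "id": -7, "height": 0.0, "duration": 100, "avatar": 0xC0DE, "price": 10.0, "score": 1.5}


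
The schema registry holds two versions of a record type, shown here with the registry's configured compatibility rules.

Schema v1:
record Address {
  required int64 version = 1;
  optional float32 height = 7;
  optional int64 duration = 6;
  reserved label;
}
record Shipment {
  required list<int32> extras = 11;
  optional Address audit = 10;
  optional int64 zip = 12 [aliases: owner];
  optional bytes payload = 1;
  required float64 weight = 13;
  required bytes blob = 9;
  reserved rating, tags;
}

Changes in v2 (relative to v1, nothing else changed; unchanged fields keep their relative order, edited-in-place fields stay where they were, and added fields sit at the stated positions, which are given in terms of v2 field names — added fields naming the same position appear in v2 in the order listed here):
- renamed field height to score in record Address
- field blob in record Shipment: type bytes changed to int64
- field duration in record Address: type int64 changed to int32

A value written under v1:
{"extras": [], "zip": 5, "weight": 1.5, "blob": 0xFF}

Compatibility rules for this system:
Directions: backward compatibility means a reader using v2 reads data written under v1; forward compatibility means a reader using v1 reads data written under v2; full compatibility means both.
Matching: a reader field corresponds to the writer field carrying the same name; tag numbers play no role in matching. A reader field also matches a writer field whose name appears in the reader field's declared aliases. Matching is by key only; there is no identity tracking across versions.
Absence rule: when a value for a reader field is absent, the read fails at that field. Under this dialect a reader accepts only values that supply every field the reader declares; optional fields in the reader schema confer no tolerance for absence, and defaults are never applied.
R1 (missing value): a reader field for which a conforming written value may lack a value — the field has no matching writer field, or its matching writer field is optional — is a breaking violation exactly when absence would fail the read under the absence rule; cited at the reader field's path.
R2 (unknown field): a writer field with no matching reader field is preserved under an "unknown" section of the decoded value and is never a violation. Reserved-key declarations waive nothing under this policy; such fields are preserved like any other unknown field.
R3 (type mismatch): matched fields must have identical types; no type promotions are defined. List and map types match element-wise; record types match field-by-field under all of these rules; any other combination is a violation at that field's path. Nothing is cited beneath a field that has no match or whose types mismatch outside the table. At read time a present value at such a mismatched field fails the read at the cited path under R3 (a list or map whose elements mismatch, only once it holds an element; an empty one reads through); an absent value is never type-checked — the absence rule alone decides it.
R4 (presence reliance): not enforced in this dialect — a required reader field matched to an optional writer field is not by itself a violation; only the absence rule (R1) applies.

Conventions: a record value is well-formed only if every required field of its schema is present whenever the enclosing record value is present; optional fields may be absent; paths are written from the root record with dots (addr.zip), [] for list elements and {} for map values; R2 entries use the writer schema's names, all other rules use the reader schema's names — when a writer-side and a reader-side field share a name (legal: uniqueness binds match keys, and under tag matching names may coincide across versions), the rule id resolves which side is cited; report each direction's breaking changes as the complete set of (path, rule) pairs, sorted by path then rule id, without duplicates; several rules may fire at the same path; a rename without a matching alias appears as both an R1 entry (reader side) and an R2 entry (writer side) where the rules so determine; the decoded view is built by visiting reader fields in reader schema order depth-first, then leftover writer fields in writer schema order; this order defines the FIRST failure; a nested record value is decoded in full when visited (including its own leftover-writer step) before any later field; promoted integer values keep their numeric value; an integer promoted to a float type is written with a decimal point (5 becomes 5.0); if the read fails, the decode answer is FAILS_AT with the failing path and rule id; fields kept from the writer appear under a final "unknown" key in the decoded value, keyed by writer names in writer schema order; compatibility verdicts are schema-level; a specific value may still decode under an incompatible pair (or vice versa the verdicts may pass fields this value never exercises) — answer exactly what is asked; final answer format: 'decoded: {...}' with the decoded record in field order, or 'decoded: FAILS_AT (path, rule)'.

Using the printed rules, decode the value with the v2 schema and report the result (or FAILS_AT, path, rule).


the writer's type comes first in each Shipment pair
decode walk for Shipment under reader schema v2:
  extras := []
  read fails at audit under R1 (no fill)
  => FAILS_AT (audit, R1)
the rest of the Shipment diff is inert for this question:
  renamed field height to score in record Address -> affects the rule determinations only; this particular Shipment value decodes identically
  field blob in record Shipment: type bytes changed to int64 -> affects the rule determinations only; this particular Shipment value decodes identically
  field duration in record Address: type int64 changed to int32 -> affects the rule determinations only; this particular Shipment value decodes identically

decoded: FAILS_AT (audit, R1)


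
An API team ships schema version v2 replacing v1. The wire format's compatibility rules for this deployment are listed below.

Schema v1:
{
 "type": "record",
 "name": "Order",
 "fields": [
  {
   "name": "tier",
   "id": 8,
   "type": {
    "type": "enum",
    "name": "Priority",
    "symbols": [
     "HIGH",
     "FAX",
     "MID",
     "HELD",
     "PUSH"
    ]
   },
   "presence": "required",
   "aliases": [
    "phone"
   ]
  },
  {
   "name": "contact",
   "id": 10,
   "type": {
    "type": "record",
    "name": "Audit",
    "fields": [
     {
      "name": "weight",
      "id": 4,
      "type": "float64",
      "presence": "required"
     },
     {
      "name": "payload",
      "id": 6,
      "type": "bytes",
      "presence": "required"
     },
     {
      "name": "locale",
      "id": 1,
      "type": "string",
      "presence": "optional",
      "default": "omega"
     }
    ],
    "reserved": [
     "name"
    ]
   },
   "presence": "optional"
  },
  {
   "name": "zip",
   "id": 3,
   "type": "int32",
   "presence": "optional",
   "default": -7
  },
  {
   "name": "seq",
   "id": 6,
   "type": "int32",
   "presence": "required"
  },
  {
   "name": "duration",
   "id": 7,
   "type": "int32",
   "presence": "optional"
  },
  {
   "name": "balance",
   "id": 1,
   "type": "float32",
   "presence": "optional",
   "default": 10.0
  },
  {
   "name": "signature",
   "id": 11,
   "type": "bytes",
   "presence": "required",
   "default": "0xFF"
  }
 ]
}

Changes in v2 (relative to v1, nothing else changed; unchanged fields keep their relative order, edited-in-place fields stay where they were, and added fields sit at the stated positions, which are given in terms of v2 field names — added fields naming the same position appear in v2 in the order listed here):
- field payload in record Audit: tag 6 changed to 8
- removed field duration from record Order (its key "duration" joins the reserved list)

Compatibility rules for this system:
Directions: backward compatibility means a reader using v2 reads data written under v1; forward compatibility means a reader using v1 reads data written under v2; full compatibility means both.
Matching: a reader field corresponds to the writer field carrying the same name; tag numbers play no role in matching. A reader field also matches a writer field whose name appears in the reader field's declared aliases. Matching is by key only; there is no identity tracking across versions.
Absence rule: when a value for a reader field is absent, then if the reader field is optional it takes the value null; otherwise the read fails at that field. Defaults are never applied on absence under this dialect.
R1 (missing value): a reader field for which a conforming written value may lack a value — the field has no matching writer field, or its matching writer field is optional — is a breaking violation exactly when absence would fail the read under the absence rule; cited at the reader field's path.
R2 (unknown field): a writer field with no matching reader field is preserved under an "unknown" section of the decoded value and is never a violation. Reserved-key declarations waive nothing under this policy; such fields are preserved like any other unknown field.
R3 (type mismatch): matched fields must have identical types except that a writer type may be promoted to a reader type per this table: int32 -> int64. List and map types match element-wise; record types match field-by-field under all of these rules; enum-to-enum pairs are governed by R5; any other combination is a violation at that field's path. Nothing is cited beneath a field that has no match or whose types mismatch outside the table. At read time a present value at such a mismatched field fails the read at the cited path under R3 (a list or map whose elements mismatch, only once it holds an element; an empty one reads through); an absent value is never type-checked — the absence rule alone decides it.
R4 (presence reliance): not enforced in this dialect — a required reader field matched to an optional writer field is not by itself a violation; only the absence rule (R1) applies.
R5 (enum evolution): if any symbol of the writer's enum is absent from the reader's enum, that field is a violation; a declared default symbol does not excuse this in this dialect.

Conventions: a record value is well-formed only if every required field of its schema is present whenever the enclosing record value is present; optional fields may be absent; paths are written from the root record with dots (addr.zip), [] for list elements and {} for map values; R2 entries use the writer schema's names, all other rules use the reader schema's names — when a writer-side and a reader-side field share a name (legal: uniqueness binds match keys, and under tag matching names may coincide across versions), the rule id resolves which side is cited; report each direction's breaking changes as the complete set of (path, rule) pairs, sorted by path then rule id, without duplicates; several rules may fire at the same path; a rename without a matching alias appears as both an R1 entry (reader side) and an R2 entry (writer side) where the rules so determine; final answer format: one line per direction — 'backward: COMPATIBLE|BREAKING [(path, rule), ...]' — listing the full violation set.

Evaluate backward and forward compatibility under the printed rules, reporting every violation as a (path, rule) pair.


each type pair in Order: writer, then reader
backward on Order — v2 reading data written by v1:
  Priority -> Priority, writer required: tier aligns to tier
  Audit -> Audit, writer optional: contact aligns to contact
  int32 -> int32, writer optional: zip aligns to zip
  int32 -> int32, writer required: seq aligns to seq
  float32 -> float32, writer optional: balance aligns to balance
  bytes -> bytes, writer required: signature aligns to signature
  writer field duration has no reader counterpart
  float64 -> float64, writer required: contact.weight aligns to contact.weight
  bytes -> bytes, writer required: contact.payload aligns to contact.payload
  string -> string, writer optional: contact.locale aligns to contact.locale
  => backward: COMPATIBLE
forward on Order — v1 reading data written by v2:
  Priority -> Priority, writer required: tier aligns to tier
  Audit -> Audit, writer optional: contact aligns to contact
  int32 -> int32, writer optional: zip aligns to zip
  int32 -> int32, writer required: seq aligns to seq
  duration: no writer-side match
  float32 -> float32, writer optional: balance aligns to balance
  bytes -> bytes, writer required: signature aligns to signature
  float64 -> float64, writer required: contact.weight aligns to contact.weight
  bytes -> bytes, writer required: contact.payload aligns to contact.payload
  string -> string, writer optional: contact.locale aligns to contact.locale
  => forward: COMPATIBLE

backward: COMPATIBLE []; forward: COMPATIBLE []


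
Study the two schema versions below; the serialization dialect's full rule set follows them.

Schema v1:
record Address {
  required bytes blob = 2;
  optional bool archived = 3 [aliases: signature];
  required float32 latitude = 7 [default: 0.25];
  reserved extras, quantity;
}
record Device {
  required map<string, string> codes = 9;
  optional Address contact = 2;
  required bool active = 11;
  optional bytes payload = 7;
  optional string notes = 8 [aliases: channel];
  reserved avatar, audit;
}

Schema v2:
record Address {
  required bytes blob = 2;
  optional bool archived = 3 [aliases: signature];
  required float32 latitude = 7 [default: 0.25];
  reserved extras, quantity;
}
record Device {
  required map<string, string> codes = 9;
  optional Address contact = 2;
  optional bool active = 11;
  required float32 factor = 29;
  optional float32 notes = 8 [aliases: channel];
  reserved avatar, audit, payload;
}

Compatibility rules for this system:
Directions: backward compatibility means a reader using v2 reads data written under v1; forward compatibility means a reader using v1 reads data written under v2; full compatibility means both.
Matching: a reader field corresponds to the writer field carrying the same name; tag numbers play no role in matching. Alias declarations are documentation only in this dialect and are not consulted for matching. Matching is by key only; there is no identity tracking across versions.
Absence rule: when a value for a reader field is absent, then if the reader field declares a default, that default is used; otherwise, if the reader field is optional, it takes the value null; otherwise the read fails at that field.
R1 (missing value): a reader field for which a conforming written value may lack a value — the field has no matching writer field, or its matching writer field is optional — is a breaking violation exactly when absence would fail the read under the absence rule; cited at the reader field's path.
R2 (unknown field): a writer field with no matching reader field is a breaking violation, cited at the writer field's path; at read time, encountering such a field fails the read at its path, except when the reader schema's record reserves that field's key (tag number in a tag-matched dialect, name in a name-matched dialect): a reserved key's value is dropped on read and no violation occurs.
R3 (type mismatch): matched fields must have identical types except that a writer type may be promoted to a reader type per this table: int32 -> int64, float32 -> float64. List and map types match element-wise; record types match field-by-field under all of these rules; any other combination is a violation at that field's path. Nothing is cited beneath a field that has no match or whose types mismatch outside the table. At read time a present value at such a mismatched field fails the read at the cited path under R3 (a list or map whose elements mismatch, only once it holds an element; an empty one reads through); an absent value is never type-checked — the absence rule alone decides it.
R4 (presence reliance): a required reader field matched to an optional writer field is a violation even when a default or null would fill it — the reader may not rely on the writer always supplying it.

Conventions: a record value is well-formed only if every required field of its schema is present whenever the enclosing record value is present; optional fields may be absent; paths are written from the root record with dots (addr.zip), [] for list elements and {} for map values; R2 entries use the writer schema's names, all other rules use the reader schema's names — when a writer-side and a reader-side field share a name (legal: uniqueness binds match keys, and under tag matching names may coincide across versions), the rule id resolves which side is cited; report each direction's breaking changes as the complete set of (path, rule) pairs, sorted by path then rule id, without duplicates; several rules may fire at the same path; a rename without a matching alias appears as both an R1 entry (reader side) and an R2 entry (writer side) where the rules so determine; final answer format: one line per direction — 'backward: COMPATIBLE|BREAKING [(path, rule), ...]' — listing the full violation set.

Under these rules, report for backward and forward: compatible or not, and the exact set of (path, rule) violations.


backward: BREAKING [(factor, R1), (notes, R3)]; forward: BREAKING [(active, R1), (active, R4), (factor, R2), (notes, R3)]

the writer's type comes first in each Device pair
backward on Device — v2 reading data written by v1:
  writer required, map<string, string> -> map<string, string>: reader codes maps from writer codes
  writer optional, Address -> Address: reader contact maps from writer contact
  writer required, bool -> bool: reader active maps from writer active
  no writer field matches reader factor
  writer optional, string -> float32: reader notes maps from writer notes
  writer payload: unknown to reader
  writer required, bytes -> bytes: reader contact.blob maps from writer contact.blob
  writer optional, bool -> bool: reader contact.archived maps from writer contact.archived
  writer required, float32 -> float32: reader contact.latitude maps from writer contact.latitude
  R1 fires at factor
  R3 fires at notes
  => backward: BREAKING (2)
forward on Device — v1 reading data written by v2:
  writer required, map<string, string> -> map<string, string>: reader codes maps from writer codes
  writer optional, Address -> Address: reader contact maps from writer contact
  writer optional, bool -> bool: reader active maps from writer active
  no writer field matches reader payload
  writer optional, float32 -> string: reader notes maps from writer notes
  writer factor: unknown to reader
  writer required, bytes -> bytes: reader contact.blob maps from writer contact.blob
  writer optional, bool -> bool: reader contact.archived maps from writer contact.archived
  writer required, float32 -> float32: reader contact.latitude maps from writer contact.latitude
  R1 fires at active
  R4 fires at active
  R2 fires at factor
  R3 fires at notes
  => forward: BREAKING (4)


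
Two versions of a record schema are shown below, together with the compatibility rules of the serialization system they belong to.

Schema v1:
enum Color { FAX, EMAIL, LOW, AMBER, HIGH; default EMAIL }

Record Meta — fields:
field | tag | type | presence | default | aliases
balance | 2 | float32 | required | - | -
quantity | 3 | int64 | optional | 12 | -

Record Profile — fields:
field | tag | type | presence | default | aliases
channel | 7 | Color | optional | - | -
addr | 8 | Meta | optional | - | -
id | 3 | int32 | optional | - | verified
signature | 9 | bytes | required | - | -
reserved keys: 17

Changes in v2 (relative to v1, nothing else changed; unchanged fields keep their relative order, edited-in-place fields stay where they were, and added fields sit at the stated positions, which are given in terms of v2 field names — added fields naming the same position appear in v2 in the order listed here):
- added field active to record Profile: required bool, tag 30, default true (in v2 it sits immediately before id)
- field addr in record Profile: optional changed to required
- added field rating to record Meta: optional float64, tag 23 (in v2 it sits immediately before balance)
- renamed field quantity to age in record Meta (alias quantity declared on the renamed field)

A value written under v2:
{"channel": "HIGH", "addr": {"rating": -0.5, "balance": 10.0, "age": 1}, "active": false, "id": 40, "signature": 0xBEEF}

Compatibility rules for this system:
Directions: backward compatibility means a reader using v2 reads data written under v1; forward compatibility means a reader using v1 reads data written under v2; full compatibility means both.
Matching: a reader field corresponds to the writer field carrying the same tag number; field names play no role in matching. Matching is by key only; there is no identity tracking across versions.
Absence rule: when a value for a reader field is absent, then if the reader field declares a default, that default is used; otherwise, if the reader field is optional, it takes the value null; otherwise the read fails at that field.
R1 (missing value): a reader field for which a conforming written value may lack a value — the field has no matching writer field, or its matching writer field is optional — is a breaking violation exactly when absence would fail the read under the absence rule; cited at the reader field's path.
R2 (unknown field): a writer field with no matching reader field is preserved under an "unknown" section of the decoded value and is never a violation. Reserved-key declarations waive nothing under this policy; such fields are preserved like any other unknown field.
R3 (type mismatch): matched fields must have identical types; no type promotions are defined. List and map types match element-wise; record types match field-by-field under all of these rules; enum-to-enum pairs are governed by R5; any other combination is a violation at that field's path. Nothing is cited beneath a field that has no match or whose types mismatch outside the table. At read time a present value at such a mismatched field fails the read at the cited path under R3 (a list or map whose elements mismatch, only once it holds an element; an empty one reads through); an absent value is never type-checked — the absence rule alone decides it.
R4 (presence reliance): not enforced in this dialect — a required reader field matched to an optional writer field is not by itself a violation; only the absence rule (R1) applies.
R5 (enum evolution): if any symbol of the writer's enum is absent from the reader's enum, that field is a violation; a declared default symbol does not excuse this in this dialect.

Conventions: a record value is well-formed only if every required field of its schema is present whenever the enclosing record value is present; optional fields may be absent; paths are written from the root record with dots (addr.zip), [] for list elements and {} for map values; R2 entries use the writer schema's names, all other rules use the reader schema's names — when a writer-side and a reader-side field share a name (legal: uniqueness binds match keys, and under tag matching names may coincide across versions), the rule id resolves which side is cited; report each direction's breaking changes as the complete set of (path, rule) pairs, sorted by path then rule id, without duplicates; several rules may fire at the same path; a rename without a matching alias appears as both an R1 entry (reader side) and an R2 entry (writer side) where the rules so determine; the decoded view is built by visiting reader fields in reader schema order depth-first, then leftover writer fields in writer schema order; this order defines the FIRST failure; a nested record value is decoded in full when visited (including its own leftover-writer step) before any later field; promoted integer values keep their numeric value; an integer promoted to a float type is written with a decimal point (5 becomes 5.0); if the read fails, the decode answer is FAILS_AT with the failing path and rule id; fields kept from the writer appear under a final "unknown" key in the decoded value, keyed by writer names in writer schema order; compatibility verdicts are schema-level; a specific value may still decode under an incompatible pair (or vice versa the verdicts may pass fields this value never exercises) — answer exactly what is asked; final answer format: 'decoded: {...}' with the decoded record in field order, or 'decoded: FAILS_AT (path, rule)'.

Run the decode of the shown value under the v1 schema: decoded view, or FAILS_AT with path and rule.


arrows below run writer -> reader for Profile
decode walk for Profile under reader schema v1:
  channel := "HIGH"
  addr.balance := 10.0
  addr.quantity := 1 (from writer age)
  writer addr.rating: kept under "unknown"
  id := 40
  signature := 0xBEEF
  writer active: kept under "unknown"
  => decoded: {"channel": "HIGH", "addr": {"balance": 10.0, "quantity": 1, "unknown": {"rating": -0.5}}, "id": 40, "signature": 0xBEEF, "unknown": {"active": false}}
ruling out the remaining Profile differences:
  field addr in record Profile: optional changed to required -> a verdict-level change on Profile — the shown value reads the same
  renamed field quantity to age in record Meta (alias quantity declared on the renamed field) -> fires no rule on Profile under this dialect and leaves the result unchanged

decoded: {"channel": "HIGH", "addr": {"balance": 10.0, "quantity": 1, "unknown": {"rating": -0.5}}, "id": 40, "signature": 0xBEEF, "unknown": {"active": false}}


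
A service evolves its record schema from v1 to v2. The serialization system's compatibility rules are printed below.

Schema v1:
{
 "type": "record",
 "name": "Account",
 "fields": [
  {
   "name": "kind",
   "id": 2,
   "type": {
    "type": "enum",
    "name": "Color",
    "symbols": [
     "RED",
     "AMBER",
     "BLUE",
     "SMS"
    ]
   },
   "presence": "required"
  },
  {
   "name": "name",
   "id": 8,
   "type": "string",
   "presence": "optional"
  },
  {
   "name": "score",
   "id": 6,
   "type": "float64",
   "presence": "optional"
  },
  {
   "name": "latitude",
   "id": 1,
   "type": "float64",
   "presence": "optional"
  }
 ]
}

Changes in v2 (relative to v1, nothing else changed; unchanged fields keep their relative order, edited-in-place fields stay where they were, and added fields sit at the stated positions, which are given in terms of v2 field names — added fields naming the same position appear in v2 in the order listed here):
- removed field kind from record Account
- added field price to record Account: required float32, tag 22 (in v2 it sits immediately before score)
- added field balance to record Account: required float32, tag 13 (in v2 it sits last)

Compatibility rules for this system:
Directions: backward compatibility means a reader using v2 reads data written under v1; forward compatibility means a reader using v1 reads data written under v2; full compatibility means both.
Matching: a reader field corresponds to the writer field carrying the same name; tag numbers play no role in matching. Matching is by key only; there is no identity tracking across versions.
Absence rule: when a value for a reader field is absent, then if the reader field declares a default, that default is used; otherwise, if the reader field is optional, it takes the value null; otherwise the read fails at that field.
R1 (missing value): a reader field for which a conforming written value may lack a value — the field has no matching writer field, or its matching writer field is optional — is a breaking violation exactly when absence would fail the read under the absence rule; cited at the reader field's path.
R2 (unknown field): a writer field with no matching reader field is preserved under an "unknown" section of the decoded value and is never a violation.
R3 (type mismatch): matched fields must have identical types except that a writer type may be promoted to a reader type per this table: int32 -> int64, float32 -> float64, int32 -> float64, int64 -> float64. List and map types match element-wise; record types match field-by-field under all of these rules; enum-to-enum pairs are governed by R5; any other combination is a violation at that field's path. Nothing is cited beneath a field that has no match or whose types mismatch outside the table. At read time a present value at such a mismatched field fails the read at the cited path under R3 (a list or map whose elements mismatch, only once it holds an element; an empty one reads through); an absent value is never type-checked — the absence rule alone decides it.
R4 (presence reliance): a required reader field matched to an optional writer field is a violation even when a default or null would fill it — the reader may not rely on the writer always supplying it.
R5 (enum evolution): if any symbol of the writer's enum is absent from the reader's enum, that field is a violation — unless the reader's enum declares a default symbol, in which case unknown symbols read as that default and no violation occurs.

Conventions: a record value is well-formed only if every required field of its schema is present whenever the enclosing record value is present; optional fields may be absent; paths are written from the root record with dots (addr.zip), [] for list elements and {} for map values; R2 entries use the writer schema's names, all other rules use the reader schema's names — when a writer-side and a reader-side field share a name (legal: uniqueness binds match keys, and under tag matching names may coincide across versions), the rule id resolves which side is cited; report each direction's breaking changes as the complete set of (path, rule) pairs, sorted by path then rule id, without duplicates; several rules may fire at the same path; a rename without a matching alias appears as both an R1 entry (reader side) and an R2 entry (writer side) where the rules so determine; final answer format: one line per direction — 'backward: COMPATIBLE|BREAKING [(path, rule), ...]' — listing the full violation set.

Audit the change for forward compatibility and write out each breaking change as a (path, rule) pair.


forward: BREAKING [(kind, R1)]

in Account below, arrows point writer -> reader
forward pass over Account, reader schema v1, writer schema v2:
  kind: no writer match
  name <- name (string -> string, writer optional)
  score <- score (float64 -> float64, writer optional)
  latitude <- latitude (float64 -> float64, writer optional)
  leftover writer field: price
  leftover writer field: balance
  violation R1 at kind
  forward on Account therefore BREAKING (1)
the rest of the Account diff is inert for this question:
  added field balance to record Account: required float32, tag 13 (in v2 it sits last) -> affects backward compatibility only, which is not asked
  added field price to record Account: required float32, tag 22 (in v2 it sits immediately before score) -> affects backward compatibility only, which is not asked
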